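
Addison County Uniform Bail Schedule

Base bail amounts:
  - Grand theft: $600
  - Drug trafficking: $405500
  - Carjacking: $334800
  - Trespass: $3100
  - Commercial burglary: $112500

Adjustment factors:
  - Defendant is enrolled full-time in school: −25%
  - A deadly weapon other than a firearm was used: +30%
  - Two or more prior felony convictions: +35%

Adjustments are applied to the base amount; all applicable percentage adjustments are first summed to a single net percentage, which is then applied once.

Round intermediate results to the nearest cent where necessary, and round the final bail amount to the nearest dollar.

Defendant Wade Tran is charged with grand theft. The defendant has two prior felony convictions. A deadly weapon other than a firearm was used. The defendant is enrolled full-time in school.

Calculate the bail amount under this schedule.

Base amounts from the schedule: grand theft $600.
Single charge. Combined base = $600.
Net percentage adjustment: −25% +30% +35% = +40%. $600 × 1.4 = $840.

$840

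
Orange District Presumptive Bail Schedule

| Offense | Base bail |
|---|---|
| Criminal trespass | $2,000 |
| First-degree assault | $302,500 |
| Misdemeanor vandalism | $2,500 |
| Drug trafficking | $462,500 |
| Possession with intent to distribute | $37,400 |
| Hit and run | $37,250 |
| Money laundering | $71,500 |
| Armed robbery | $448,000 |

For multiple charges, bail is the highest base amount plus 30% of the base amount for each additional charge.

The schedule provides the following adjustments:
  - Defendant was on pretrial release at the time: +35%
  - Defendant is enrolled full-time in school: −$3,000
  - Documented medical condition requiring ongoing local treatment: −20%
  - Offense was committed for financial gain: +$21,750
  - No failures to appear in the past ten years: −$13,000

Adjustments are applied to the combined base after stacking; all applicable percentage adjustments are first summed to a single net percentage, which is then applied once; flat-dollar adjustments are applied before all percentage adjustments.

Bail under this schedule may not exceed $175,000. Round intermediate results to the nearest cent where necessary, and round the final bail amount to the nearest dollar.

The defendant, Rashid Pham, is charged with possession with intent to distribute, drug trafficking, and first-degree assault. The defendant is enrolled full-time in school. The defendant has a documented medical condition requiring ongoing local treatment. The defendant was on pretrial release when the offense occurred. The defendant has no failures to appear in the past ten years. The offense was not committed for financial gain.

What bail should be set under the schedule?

Base amounts from the schedule: possession with intent to distribute $37,400; drug trafficking $462,500; first-degree assault $302,500.
Stacking rule: highest base plus 30% of each additional charge. Highest is drug trafficking at $462,500. Additional: $37,400 × 30% = $11,220; $302,500 × 30% = $90,750. Combined base = $462,500 + $101,970 = $564,470.
Defendant is enrolled full-time in school (−$3,000 flat): $564,470 − $3,000 = $561,470.
No failures to appear in the past ten years (−$13,000 flat): $561,470 − $13,000 = $548,470.
Net percentage adjustment: +35% −20% = +15%. $548,470 × 1.15 = $630,740.50.
Result $630,740.50 exceeds the maximum of $175,000; bail is capped at $175,000.

$175,000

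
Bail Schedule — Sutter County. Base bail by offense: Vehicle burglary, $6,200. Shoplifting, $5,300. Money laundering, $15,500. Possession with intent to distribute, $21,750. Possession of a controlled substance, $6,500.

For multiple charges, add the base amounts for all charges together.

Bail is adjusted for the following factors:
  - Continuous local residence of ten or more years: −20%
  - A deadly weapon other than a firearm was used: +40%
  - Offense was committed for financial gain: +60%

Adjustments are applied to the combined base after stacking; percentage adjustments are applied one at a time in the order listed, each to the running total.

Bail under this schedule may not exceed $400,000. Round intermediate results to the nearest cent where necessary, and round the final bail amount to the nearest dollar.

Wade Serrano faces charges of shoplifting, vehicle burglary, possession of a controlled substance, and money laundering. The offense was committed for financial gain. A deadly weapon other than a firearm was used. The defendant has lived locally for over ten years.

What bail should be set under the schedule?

$60,032

Base amounts from the schedule: shoplifting $5,300; vehicle burglary $6,200; possession of a controlled substance $6,500; money laundering $15,500.
Stacking rule: sum of all bases. $5,300 + $6,200 + $6,500 + $15,500 = $33,500.
Continuous local residence of ten or more years (−20%): $33,500 × 0.8 = $26,800.
A deadly weapon other than a firearm was used (+40%): $26,800 × 1.4 = $37,520.
Offense was committed for financial gain (+60%): $37,520 × 1.6 = $60,032.
$60,032 is within the $400,000 maximum.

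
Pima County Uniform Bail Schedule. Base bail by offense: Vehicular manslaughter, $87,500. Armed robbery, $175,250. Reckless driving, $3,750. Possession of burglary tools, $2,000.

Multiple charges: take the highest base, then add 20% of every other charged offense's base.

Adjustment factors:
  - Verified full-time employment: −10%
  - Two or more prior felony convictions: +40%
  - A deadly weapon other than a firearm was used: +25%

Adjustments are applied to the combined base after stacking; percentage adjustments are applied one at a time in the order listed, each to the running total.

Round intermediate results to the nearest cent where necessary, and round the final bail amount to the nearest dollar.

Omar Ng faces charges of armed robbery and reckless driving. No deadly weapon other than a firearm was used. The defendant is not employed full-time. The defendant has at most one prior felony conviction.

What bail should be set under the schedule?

Base amounts from the schedule: armed robbery $175,250; reckless driving $3,750.
Stacking rule: highest base plus 20% of each additional charge. Highest is armed robbery at $175,250. Additional: $3,750 × 20% = $750. Combined base = $175,250 + $750 = $176,000.
No adjustment factors apply to this defendant.

$176,000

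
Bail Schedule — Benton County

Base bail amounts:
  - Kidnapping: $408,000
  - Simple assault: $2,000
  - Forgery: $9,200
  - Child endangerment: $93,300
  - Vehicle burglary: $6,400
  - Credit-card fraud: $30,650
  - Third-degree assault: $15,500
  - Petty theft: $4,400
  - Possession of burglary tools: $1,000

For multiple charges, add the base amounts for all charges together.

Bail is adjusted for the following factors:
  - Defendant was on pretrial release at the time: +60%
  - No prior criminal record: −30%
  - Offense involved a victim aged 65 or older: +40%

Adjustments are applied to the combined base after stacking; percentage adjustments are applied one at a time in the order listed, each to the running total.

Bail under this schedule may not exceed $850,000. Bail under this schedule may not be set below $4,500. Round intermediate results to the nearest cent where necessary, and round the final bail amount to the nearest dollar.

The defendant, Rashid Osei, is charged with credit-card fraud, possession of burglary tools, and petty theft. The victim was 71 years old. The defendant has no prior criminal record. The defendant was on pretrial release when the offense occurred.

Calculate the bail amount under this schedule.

Base amounts from the schedule: credit-card fraud $30,650; possession of burglary tools $1,000; petty theft $4,400.
Stacking rule: sum of all bases. $30,650 + $1,000 + $4,400 = $36,050.
Defendant was on pretrial release at the time (+60%): $36,050 × 1.6 = $57,680.
No prior criminal record (−30%): $57,680 × 0.7 = $40,376.
Offense involved a victim aged 65 or older (+40%): $40,376 × 1.4 = $56,526.40.
$56,526.40 is within the $850,000 maximum.
$56,526.40 is at or above the $4,500 minimum.
Rounded to the nearest dollar: $56,526.

$56,526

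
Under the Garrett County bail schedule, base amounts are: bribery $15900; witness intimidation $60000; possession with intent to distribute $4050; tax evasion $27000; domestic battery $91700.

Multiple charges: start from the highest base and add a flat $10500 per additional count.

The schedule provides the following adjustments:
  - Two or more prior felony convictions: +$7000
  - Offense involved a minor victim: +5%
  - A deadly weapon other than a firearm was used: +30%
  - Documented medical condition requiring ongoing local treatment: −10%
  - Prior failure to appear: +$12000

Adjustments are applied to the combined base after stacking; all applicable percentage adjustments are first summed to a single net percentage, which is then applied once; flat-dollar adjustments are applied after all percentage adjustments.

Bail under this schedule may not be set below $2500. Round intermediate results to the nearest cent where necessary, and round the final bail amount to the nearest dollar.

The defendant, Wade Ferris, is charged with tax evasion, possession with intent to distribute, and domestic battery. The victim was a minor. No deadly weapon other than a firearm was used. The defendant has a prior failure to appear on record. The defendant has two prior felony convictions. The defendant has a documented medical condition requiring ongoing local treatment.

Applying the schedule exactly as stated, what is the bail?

Base amounts from the schedule: tax evasion $27000; possession with intent to distribute $4050; domestic battery $91700.
Stacking rule: highest base plus $10500 per additional charge. Highest is domestic battery at $91700; 2 additional charges → +$21000. Combined base = $112700.
Net percentage adjustment: +5% −10% = −5%. $112700 × 0.95 = $107065.
Two or more prior felony convictions (+$7000 flat): $107065 + $7000 = $114065.
Prior failure to appear (+$12000 flat): $114065 + $12000 = $126065.
$126065 is at or above the $2500 minimum.

$126065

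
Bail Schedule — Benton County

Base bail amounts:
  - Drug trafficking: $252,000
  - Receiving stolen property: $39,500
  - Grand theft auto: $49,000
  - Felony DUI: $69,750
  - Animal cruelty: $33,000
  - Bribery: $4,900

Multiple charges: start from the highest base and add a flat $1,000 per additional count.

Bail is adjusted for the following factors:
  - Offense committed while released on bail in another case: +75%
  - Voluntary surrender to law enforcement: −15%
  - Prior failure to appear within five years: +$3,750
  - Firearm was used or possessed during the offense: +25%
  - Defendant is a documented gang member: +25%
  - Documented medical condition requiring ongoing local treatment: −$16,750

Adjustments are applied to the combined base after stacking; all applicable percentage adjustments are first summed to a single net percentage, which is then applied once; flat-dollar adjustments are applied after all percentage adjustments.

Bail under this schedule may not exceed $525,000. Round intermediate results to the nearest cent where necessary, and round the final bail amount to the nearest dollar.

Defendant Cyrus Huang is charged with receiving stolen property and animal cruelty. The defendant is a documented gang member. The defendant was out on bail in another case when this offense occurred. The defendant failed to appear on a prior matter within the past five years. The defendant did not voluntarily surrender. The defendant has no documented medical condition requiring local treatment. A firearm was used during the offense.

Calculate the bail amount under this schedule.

Base amounts from the schedule: receiving stolen property $39,500; animal cruelty $33,000.
Stacking rule: highest base plus $1,000 per additional charge. Highest is receiving stolen property at $39,500; 1 additional charge → +$1,000. Combined base = $40,500.
Net percentage adjustment: +75% +25% +25% = +125%. $40,500 × 2.25 = $91,125.
Prior failure to appear within five years (+$3,750 flat): $91,125 + $3,750 = $94,875.
$94,875 is within the $525,000 maximum.

$94,875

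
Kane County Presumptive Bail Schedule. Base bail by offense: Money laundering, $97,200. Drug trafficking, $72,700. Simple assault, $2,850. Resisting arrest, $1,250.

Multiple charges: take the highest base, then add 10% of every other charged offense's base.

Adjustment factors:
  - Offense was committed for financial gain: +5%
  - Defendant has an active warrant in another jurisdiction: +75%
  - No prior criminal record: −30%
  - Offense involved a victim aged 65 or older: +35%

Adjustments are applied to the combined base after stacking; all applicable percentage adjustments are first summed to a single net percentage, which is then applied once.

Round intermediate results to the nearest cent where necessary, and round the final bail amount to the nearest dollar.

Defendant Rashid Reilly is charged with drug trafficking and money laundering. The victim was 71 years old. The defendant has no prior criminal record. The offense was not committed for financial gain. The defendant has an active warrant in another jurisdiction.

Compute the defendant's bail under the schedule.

Base amounts from the schedule: drug trafficking $72,700; money laundering $97,200.
Stacking rule: highest base plus 10% of each additional charge. Highest is money laundering at $97,200. Additional: $72,700 × 10% = $7,270. Combined base = $97,200 + $7,270 = $104,470.
Net percentage adjustment: +75% −30% +35% = +80%. $104,470 × 1.8 = $188,046.

$188,046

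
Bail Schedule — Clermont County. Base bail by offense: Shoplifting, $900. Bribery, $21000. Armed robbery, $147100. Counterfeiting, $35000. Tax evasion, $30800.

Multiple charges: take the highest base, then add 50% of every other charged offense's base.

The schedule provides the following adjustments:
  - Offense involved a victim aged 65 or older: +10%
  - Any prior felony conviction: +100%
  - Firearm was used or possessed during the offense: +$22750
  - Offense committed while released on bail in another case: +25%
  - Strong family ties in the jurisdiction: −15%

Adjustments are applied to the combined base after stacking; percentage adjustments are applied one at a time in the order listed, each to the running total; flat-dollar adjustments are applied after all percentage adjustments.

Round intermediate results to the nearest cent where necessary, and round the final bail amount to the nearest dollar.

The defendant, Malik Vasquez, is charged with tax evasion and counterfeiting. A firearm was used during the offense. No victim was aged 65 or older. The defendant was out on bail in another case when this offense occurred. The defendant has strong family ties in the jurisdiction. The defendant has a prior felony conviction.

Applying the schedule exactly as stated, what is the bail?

Base amounts from the schedule: tax evasion $30800; counterfeiting $35000.
Stacking rule: highest base plus 50% of each additional charge. Highest is counterfeiting at $35000. Additional: $30800 × 50% = $15400. Combined base = $35000 + $15400 = $50400.
Any prior felony conviction (+100%): $50400 × 2 = $100800.
Offense committed while released on bail in another case (+25%): $100800 × 1.25 = $126000.
Strong family ties in the jurisdiction (−15%): $126000 × 0.85 = $107100.
Firearm was used or possessed during the offense (+$22750 flat): $107100 + $22750 = $129850.

$129850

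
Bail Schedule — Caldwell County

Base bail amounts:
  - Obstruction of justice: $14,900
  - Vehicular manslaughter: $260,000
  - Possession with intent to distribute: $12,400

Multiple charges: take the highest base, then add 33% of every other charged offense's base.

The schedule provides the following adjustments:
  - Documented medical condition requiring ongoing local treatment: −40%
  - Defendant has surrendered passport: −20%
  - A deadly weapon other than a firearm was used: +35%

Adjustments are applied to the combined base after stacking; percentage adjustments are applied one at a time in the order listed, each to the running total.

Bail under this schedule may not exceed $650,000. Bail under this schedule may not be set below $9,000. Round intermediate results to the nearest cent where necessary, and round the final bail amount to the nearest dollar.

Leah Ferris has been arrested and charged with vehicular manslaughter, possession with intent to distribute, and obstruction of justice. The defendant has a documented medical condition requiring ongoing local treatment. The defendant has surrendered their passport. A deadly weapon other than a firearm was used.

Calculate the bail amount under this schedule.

Base amounts from the schedule: vehicular manslaughter $260,000; possession with intent to distribute $12,400; obstruction of justice $14,900.
Stacking rule: highest base plus 33% of each additional charge. Highest is vehicular manslaughter at $260,000. Additional: $12,400 × 33% = $4,092; $14,900 × 33% = $4,917. Combined base = $260,000 + $9,009 = $269,009.
Documented medical condition requiring ongoing local treatment (−40%): $269,009 × 0.6 = $161,405.40.
Defendant has surrendered passport (−20%): $161,405.40 × 0.8 = $129,124.32.
A deadly weapon other than a firearm was used (+35%): $129,124.32 × 1.35 = $174,317.83.
$174,317.83 is within the $650,000 maximum.
$174,317.83 is at or above the $9,000 minimum.
Rounded to the nearest dollar: $174,318.

$174,318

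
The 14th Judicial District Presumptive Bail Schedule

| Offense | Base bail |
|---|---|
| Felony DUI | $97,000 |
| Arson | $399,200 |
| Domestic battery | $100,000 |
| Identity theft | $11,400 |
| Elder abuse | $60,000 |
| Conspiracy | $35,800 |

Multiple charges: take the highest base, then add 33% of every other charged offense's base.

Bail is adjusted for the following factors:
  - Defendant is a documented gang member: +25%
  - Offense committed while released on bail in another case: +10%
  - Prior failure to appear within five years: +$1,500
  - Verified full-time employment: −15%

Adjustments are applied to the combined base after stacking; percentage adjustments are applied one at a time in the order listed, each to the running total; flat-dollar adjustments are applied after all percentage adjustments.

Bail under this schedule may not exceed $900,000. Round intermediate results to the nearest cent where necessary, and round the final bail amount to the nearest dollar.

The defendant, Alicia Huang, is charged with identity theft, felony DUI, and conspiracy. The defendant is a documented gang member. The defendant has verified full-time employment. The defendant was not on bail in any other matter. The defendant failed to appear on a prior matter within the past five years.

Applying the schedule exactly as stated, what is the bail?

Base amounts from the schedule: identity theft $11,400; felony DUI $97,000; conspiracy $35,800.
Stacking rule: highest base plus 33% of each additional charge. Highest is felony DUI at $97,000. Additional: $11,400 × 33% = $3,762; $35,800 × 33% = $11,814. Combined base = $97,000 + $15,576 = $112,576.
Defendant is a documented gang member (+25%): $112,576 × 1.25 = $140,720.
Verified full-time employment (−15%): $140,720 × 0.85 = $119,612.
Prior failure to appear within five years (+$1,500 flat): $119,612 + $1,500 = $121,112.
$121,112 is within the $900,000 maximum.

$121,112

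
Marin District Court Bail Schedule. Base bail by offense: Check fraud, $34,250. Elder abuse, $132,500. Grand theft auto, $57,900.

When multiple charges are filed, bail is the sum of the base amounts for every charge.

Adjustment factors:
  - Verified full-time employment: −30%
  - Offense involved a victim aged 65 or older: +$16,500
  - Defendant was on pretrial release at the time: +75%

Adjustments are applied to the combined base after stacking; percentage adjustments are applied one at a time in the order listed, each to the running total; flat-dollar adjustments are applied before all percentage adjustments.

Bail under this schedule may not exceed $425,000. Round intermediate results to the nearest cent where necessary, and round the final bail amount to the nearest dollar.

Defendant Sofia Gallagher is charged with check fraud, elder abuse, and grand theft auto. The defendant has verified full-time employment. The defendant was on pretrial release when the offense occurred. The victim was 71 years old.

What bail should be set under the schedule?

Base amounts from the schedule: check fraud $34,250; elder abuse $132,500; grand theft auto $57,900.
Stacking rule: sum of all bases. $34,250 + $132,500 + $57,900 = $224,650.
Offense involved a victim aged 65 or older (+$16,500 flat): $224,650 + $16,500 = $241,150.
Verified full-time employment (−30%): $241,150 × 0.7 = $168,805.
Defendant was on pretrial release at the time (+75%): $168,805 × 1.75 = $295,408.75.
$295,408.75 is within the $425,000 maximum.
Rounded to the nearest dollar: $295,409.

$295,409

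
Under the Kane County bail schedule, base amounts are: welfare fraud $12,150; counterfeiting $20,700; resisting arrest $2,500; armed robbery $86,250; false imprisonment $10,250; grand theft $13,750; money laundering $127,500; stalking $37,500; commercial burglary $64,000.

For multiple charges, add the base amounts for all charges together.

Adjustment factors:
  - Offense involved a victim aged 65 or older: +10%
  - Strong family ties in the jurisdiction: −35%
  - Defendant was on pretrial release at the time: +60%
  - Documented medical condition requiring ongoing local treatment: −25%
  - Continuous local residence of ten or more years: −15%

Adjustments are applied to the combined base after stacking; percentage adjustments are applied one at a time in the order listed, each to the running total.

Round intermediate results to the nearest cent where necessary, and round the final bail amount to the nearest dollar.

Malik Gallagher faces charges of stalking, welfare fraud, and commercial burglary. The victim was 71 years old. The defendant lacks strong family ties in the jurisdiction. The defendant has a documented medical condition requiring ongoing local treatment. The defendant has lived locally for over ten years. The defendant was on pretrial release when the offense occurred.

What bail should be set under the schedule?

$127,515

Base amounts from the schedule: stalking $37,500; welfare fraud $12,150; commercial burglary $64,000.
Stacking rule: sum of all bases. $37,500 + $12,150 + $64,000 = $113,650.
Offense involved a victim aged 65 or older (+10%): $113,650 × 1.1 = $125,015.
Defendant was on pretrial release at the time (+60%): $125,015 × 1.6 = $200,024.
Documented medical condition requiring ongoing local treatment (−25%): $200,024 × 0.75 = $150,018.
Continuous local residence of ten or more years (−15%): $150,018 × 0.85 = $127,515.30.
Rounded to the nearest dollar: $127,515.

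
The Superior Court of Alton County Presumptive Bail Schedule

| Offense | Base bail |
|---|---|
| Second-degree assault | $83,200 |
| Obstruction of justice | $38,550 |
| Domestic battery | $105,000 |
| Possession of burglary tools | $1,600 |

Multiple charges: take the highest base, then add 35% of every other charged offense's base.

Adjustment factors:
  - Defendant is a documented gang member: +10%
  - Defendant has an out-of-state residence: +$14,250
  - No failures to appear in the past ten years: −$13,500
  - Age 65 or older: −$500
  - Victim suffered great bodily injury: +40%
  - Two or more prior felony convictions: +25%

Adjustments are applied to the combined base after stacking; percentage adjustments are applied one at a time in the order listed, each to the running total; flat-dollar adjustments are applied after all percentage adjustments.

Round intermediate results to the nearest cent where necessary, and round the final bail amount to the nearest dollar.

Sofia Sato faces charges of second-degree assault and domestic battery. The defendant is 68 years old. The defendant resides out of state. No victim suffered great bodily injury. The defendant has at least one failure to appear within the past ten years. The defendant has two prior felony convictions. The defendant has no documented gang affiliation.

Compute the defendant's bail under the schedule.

Base amounts from the schedule: second-degree assault $83,200; domestic battery $105,000.
Stacking rule: highest base plus 35% of each additional charge. Highest is domestic battery at $105,000. Additional: $83,200 × 35% = $29,120. Combined base = $105,000 + $29,120 = $134,120.
Two or more prior felony convictions (+25%): $134,120 × 1.25 = $167,650.
Defendant has an out-of-state residence (+$14,250 flat): $167,650 + $14,250 = $181,900.
Age 65 or older (−$500 flat): $181,900 − $500 = $181,400.

$181,400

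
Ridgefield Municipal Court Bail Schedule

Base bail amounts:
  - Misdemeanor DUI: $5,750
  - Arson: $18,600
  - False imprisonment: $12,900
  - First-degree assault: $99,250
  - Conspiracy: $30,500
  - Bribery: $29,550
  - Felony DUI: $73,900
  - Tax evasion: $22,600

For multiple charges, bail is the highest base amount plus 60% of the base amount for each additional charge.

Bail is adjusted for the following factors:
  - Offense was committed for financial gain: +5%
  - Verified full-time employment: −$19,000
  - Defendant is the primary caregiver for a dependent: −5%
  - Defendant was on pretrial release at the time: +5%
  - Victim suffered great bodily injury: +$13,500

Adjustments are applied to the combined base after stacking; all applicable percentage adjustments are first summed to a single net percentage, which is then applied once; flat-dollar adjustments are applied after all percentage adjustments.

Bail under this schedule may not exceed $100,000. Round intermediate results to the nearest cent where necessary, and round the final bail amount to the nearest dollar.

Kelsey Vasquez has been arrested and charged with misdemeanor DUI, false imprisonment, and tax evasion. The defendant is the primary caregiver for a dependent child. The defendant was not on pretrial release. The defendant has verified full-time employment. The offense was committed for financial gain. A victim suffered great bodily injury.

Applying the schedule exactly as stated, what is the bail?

$28,290

Base amounts from the schedule: misdemeanor DUI $5,750; false imprisonment $12,900; tax evasion $22,600.
Stacking rule: highest base plus 60% of each additional charge. Highest is tax evasion at $22,600. Additional: $5,750 × 60% = $3,450; $12,900 × 60% = $7,740. Combined base = $22,600 + $11,190 = $33,790.
Net percentage adjustment: +5% −5% = +0%. $33,790 × 1 = $33,790.
Verified full-time employment (−$19,000 flat): $33,790 − $19,000 = $14,790.
Victim suffered great bodily injury (+$13,500 flat): $14,790 + $13,500 = $28,290.
$28,290 is within the $100,000 maximum.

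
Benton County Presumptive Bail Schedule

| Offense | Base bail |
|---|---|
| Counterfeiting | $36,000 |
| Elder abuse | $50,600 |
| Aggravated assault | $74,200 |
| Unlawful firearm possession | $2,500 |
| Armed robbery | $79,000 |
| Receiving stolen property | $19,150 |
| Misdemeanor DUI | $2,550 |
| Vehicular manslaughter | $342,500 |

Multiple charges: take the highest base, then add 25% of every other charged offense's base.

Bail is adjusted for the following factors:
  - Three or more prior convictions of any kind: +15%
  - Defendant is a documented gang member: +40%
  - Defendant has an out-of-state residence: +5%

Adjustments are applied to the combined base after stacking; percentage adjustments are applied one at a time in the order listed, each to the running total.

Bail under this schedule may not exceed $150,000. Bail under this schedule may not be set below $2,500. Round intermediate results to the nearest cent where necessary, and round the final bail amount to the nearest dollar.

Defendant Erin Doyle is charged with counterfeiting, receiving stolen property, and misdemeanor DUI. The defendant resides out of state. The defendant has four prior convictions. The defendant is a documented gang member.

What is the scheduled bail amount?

Base amounts from the schedule: counterfeiting $36,000; receiving stolen property $19,150; misdemeanor DUI $2,550.
Stacking rule: highest base plus 25% of each additional charge. Highest is counterfeiting at $36,000. Additional: $19,150 × 25% = $4,787.50; $2,550 × 25% = $637.50. Combined base = $36,000 + $5,425 = $41,425.
Three or more prior convictions of any kind (+15%): $41,425 × 1.15 = $47,638.75.
Defendant is a documented gang member (+40%): $47,638.75 × 1.4 = $66,694.25.
Defendant has an out-of-state residence (+5%): $66,694.25 × 1.05 = $70,028.96.
$70,028.96 is within the $150,000 maximum.
$70,028.96 is at or above the $2,500 minimum.
Rounded to the nearest dollar: $70,029.

$70,029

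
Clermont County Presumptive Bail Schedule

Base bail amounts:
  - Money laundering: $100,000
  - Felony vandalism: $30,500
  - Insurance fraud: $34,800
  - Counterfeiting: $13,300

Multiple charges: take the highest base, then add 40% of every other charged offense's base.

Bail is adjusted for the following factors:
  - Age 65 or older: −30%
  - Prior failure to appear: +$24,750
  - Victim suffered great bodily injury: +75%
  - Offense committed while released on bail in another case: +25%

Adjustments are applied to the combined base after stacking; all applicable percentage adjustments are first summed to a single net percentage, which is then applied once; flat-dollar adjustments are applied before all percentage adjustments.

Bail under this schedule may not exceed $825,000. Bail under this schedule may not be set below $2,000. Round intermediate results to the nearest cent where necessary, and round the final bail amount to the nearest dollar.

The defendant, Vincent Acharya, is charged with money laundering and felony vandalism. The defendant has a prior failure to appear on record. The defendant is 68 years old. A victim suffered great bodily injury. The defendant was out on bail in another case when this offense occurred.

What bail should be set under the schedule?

$232,815

Base amounts from the schedule: money laundering $100,000; felony vandalism $30,500.
Stacking rule: highest base plus 40% of each additional charge. Highest is money laundering at $100,000. Additional: $30,500 × 40% = $12,200. Combined base = $100,000 + $12,200 = $112,200.
Prior failure to appear (+$24,750 flat): $112,200 + $24,750 = $136,950.
Net percentage adjustment: −30% +75% +25% = +70%. $136,950 × 1.7 = $232,815.
$232,815 is within the $825,000 maximum.
$232,815 is at or above the $2,000 minimum.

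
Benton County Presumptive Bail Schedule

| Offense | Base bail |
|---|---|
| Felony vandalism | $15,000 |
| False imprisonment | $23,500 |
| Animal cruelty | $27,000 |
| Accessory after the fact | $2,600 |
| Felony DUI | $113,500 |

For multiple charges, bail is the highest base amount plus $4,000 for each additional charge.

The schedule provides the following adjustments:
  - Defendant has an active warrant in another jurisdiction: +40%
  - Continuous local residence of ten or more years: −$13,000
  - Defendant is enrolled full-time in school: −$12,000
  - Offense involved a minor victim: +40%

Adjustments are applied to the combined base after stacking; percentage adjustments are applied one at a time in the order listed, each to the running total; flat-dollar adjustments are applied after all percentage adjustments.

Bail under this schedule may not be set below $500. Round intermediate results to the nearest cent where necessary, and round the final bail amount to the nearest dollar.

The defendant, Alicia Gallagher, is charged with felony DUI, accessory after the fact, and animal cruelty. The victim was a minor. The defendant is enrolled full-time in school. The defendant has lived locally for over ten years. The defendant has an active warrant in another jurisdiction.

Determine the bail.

Base amounts from the schedule: felony DUI $113,500; accessory after the fact $2,600; animal cruelty $27,000.
Stacking rule: highest base plus $4,000 per additional charge. Highest is felony DUI at $113,500; 2 additional charges → +$8,000. Combined base = $121,500.
Defendant has an active warrant in another jurisdiction (+40%): $121,500 × 1.4 = $170,100.
Offense involved a minor victim (+40%): $170,100 × 1.4 = $238,140.
Continuous local residence of ten or more years (−$13,000 flat): $238,140 − $13,000 = $225,140.
Defendant is enrolled full-time in school (−$12,000 flat): $225,140 − $12,000 = $213,140.
$213,140 is at or above the $500 minimum.

$213,140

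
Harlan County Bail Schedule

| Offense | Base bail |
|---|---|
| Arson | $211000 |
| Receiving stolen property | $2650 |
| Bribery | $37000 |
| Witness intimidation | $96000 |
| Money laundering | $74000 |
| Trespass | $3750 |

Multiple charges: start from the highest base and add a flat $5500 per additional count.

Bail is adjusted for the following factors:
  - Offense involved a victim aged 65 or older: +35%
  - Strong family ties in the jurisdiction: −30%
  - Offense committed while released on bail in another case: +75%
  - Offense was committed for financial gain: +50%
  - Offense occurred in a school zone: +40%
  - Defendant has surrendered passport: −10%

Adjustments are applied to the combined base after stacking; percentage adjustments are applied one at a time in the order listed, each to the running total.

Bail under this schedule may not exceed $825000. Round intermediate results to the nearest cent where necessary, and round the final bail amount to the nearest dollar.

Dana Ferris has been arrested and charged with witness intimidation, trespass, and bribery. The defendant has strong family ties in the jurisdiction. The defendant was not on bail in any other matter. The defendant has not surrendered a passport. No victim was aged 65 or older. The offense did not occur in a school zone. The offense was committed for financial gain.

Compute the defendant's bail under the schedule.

$112350

Base amounts from the schedule: witness intimidation $96000; trespass $3750; bribery $37000.
Stacking rule: highest base plus $5500 per additional charge. Highest is witness intimidation at $96000; 2 additional charges → +$11000. Combined base = $107000.
Strong family ties in the jurisdiction (−30%): $107000 × 0.7 = $74900.
Offense was committed for financial gain (+50%): $74900 × 1.5 = $112350.
$112350 is within the $825000 maximum.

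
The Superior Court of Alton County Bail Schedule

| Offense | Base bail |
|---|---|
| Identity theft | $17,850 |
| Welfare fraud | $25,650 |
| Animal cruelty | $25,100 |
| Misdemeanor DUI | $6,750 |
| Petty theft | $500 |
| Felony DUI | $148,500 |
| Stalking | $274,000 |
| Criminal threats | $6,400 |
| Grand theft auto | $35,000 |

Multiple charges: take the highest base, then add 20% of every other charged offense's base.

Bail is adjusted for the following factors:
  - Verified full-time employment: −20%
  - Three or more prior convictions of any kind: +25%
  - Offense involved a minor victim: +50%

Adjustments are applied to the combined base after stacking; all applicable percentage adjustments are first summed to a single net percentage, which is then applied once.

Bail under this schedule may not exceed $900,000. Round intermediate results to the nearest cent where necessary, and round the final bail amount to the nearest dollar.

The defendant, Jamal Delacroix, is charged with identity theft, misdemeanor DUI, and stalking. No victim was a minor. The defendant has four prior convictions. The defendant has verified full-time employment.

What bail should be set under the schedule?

$292,866

Base amounts from the schedule: identity theft $17,850; misdemeanor DUI $6,750; stalking $274,000.
Stacking rule: highest base plus 20% of each additional charge. Highest is stalking at $274,000. Additional: $17,850 × 20% = $3,570; $6,750 × 20% = $1,350. Combined base = $274,000 + $4,920 = $278,920.
Net percentage adjustment: −20% +25% = +5%. $278,920 × 1.05 = $292,866.
$292,866 is within the $900,000 maximum.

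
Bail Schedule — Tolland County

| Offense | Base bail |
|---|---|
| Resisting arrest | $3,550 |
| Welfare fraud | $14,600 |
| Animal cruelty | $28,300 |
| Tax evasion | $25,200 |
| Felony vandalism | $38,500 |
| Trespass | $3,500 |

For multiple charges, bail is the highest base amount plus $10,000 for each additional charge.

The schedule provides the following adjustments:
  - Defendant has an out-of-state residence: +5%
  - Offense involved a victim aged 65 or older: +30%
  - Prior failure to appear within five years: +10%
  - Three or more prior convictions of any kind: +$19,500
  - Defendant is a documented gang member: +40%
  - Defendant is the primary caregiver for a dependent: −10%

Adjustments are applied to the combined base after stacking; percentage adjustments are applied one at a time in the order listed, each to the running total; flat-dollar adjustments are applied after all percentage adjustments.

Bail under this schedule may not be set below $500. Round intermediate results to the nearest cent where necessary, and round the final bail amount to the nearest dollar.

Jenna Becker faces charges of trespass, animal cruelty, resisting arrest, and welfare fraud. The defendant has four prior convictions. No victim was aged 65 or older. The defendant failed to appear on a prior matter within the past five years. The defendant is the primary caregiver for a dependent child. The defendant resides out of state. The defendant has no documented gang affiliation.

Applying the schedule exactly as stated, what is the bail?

Base amounts from the schedule: trespass $3,500; animal cruelty $28,300; resisting arrest $3,550; welfare fraud $14,600.
Stacking rule: highest base plus $10,000 per additional charge. Highest is animal cruelty at $28,300; 3 additional charges → +$30,000. Combined base = $58,300.
Defendant has an out-of-state residence (+5%): $58,300 × 1.05 = $61,215.
Prior failure to appear within five years (+10%): $61,215 × 1.1 = $67,336.50.
Defendant is the primary caregiver for a dependent (−10%): $67,336.50 × 0.9 = $60,602.85.
Three or more prior convictions of any kind (+$19,500 flat): $60,602.85 + $19,500 = $80,102.85.
$80,102.85 is at or above the $500 minimum.
Rounded to the nearest dollar: $80,103.

$80,103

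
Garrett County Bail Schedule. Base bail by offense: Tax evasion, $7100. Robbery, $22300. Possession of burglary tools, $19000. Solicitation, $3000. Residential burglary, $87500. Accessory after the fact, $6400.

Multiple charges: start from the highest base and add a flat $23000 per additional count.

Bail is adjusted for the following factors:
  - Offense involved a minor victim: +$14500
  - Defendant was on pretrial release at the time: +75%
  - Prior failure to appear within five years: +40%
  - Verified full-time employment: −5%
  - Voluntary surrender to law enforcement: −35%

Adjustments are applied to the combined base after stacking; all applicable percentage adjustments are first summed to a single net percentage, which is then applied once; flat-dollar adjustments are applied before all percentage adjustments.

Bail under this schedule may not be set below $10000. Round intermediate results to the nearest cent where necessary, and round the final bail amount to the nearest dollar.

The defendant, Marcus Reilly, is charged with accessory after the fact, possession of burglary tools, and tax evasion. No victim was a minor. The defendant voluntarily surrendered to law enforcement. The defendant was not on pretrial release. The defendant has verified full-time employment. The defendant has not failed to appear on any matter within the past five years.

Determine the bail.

Base amounts from the schedule: accessory after the fact $6400; possession of burglary tools $19000; tax evasion $7100.
Stacking rule: highest base plus $23000 per additional charge. Highest is possession of burglary tools at $19000; 2 additional charges → +$46000. Combined base = $65000.
Net percentage adjustment: −5% −35% = −40%. $65000 × 0.6 = $39000.
$39000 is at or above the $10000 minimum.

$39000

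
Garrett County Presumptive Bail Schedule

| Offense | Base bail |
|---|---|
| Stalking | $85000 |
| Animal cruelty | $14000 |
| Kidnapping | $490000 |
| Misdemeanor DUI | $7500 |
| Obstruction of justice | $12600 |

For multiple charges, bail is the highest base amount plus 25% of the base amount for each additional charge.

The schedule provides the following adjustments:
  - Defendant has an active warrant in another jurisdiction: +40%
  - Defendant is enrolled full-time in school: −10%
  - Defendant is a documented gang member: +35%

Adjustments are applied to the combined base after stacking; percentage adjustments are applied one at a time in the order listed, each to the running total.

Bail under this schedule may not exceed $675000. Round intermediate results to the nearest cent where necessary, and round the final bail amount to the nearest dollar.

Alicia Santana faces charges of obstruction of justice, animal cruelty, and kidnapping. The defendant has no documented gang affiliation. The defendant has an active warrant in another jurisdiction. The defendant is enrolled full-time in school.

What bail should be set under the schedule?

Base amounts from the schedule: obstruction of justice $12600; animal cruelty $14000; kidnapping $490000.
Stacking rule: highest base plus 25% of each additional charge. Highest is kidnapping at $490000. Additional: $12600 × 25% = $3150; $14000 × 25% = $3500. Combined base = $490000 + $6650 = $496650.
Defendant has an active warrant in another jurisdiction (+40%): $496650 × 1.4 = $695310.
Defendant is enrolled full-time in school (−10%): $695310 × 0.9 = $625779.
$625779 is within the $675000 maximum.

$625779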